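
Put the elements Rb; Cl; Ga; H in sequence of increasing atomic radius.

H < Cl < Ga < Rb

H is in period 1, group 1; Cl is in period 3, group 17; Ga is in period 4, group 13; Rb is in period 5, group 1.
Across a period the added protons contract the valence shell; down a group each new principal shell makes the atom larger.
Here both period and group differ, so the two effects have to be weighed against each other.
Cl > H: the two effects oppose for this pair; the down-group effect wins (99 vs 32 pm).
Ga > Cl: both effects reinforce here, so Ga is clearly the larger of the two.
Rb > Ga: relative to Ga, both the across-period and down-group shifts push Rb's atomic radius up.
Tabulated atomic radius (pm): H 32, Cl 99, Ga 124, Rb 210.
So from smallest to largest: H < Cl < Ga < Rb.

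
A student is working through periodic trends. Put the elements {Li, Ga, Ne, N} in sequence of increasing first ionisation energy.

Li, Ga, N, Ne

IE₁ increases left→right with effective nuclear charge and decreases top→bottom as the valence shell moves farther out.
Here both period and group differ, so the two effects have to be weighed against each other.
Ga > Li: the two effects oppose for this pair; the across-period effect wins (579 vs 520 kJ/mol).
N > Ga: both effects reinforce here, so N is clearly the higher of the two.
Ne > N: Ne lies to the right of N in period 2, so the across-period effect alone puts Ne higher.
Tabulated first ionization energy (kJ/mol): Li 520, N 1402, Ne 2081, Ga 579.
So from lowest to highest: Li < Ga < N < Ne.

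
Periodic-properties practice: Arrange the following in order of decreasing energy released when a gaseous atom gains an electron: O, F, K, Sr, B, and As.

F > O > As > K > B > Sr

B is in period 2, group 13; O is in period 2, group 16; F is in period 2, group 17; K is in period 4, group 1; As is in period 4, group 15; Sr is in period 5, group 2.
Atoms with high Z_eff and room in the valence shell (especially the halogens) have the most exothermic electron affinities.
Here both period and group differ, so the two effects have to be weighed against each other.
B > Sr: relative to Sr, both the across-period and down-group shifts push B's electron affinity up.
K > B: this pair runs against the simple trend — see the exception note.
As > K: As lies to the right of K in period 4, so the across-period effect alone puts As higher.
O > As: both effects reinforce here, so O is clearly the higher of the two.
F > O: both are in period 2; the period trend gives F the larger value.
Note the exception: K has a higher electron affinity than B, contrary to the simple trend — B's ns²np¹ configuration gives only a small electron affinity — the sparsely filled np subshell binds an added electron weakly.
Approximate values (kJ/mol): B 27, O 141, F 328, K 48, As 78, Sr 5.
So from highest to lowest: F > O > As > K > B > Sr.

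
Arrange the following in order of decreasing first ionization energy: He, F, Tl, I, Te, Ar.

He, F, Ar, I, Te, Tl

He is in period 1, group 18; F is in period 2, group 17; Ar is in period 3, group 18; Te is in period 5, group 16; I is in period 5, group 17; Tl is in period 6, group 13.
Removing the outermost electron gets harder across a period and easier down a group.
Here both period and group differ, so the two effects have to be weighed against each other.
Te > Tl: relative to Tl, both the across-period and down-group shifts push Te's first ionization energy up.
I > Te: I lies to the right of Te in period 5, so the across-period effect alone puts I higher.
Ar > I: both effects reinforce here, so Ar is clearly the higher of the two.
F > Ar: the two effects oppose for this pair; the down-group effect wins (1681 vs 1521 kJ/mol).
He > F: relative to F, both the across-period and down-group shifts push He's first ionization energy up.
Approximate values (kJ/mol): He 2372, F 1681, Ar 1521, Te 869, I 1008, Tl 589.
So from highest to lowest: He > F > Ar > I > Te > Tl.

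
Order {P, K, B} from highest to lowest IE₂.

K, B, P

IE_2 is the cost of taking one more electron from the +1 cation: P⁺ still has 4 valence electrons; K⁺ is the bare [Ar] core; B⁺ still has 2 valence electrons.
Breaking into a closed-shell core is much more expensive than removing a leftover valence electron — K has the largest IE_2 here.
Valence configurations: P⁺ [Ne]3s²3p², B⁺ [He]2s².
Tabulated IE_2 (kJ/mol): P 1907, K 3052, B 2427.
Hence IE_2: P < B < K.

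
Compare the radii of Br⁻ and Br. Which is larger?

Forming Br⁻ adds 1 electron to Br. More electron–electron repulsion in the same shell, with unchanged nuclear charge, lets the cloud expand.
An anion is larger than its parent atom: Br⁻ > Br.

Br⁻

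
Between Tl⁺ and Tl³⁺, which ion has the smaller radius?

Tl³⁺

Both ions have Z = 81 protons, but Tl³⁺ has lost more electrons, so its remaining electrons feel a larger effective nuclear charge per electron and are pulled in more tightly.
Higher positive charge → smaller ion, so Tl⁺ > Tl³⁺.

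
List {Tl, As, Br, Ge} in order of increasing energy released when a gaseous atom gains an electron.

Ge is in period 4, group 14; As is in period 4, group 15; Br is in period 4, group 17; Tl is in period 6, group 13.
Atoms with high Z_eff and room in the valence shell (especially the halogens) have the most exothermic electron affinities.
Here both period and group differ, so the two effects have to be weighed against each other.
As > Tl: relative to Tl, both the across-period and down-group shifts push As's electron affinity up.
Ge > As: this pair runs against the simple trend — see the exception note.
Br > Ge: Br lies to the right of Ge in period 4, so the across-period effect alone puts Br higher.
Note the exception: Ge has a higher electron affinity than As, contrary to the simple trend — adding an electron to As's half-filled 4p³ is unfavourable, so Ge (4p²) has the more exothermic EA.
Approximate values (kJ/mol): Ge 119, As 78, Br 325, Tl 19.
So from lowest to highest: Tl < As < Ge < Br.

Tl, As, Ge, Br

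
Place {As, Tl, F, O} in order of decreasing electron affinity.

F > O > As > Tl

EA tends to increase across a period and decrease down a group, though the pattern is less regular than for IE or radius.
Here both period and group differ, so the two effects have to be weighed against each other.
As > Tl: both effects reinforce here, so As is clearly the higher of the two.
O > As: relative to As, both the across-period and down-group shifts push O's electron affinity up.
F > O: both are in period 2; the period trend gives F the larger value.
For reference (kJ/mol): O 141, F 328, As 78, Tl 19.
So from highest to lowest: F > O > As > Tl.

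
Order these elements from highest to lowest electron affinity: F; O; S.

F > S > O

O is in period 2, group 16; F is in period 2, group 17; S is in period 3, group 16.
Electron affinity generally becomes more exothermic across a period toward the halogens and less exothermic down a group.
These span different periods and groups, so the two trends combine.
S > O: this pair runs against the simple trend — see the exception note.
F > S: relative to S, both the across-period and down-group shifts push F's electron affinity up.
Note the exception: S has a higher electron affinity than O, contrary to the simple trend — the compact 2p subshell of O repels the added electron more than S's larger 3p does.
For reference (kJ/mol): O 141, F 328, S 200.
So from highest to lowest: F > S > O.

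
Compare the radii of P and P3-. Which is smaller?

P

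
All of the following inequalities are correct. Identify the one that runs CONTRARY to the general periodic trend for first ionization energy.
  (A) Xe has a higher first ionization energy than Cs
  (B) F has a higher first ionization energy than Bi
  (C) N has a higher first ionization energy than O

The general trend: first ionization energy increases across a period and decreases down a group.
(A) Xe (period 5, group 18) vs Cs (period 6, group 1): the stated order agrees with the simple trend.
(B) F (period 2, group 17) vs Bi (period 6, group 15): the stated order agrees with the simple trend.
(C) N (period 2, group 15) vs O (period 2, group 16): the stated order contradicts the simple trend.
The exception is (C): pairing an electron in O's 2p⁴ costs repulsion energy, so O ionizes more easily than half-filled N (2p³).

(C)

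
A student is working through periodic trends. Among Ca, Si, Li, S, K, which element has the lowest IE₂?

Consider each +1 ion: Ca⁺ still has 1 valence electron; Si⁺ still has 3 valence electrons; Li⁺ is the bare [He] core; S⁺ still has 5 valence electrons; K⁺ is the bare [Ar] core.
Breaking into a closed-shell core is much more expensive than removing a leftover valence electron — K and Li have the largest IE_2 here.
Valence configurations: Ca⁺ [Ar]4s¹, Si⁺ [Ne]3s²3p¹, S⁺ [Ne]3s²3p³.
Tabulated IE_2 (kJ/mol): Ca 1145, Si 1577, Li 7298, S 2252, K 3052.
Putting it together, IE_2: Ca < Si < S < K < Li.

Ca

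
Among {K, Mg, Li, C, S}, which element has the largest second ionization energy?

Li

The second ionization energy removes an electron from the +1 ion. For each element: K⁺ is the bare [Ar] core; Mg⁺ still has 1 valence electron; Li⁺ is the bare [He] core; C⁺ still has 3 valence electrons; S⁺ still has 5 valence electrons.
Core electrons are held far more tightly than valence electrons, so K and Li top the IE_2 order.
Valence configurations: Mg⁺ [Ne]3s¹, C⁺ [He]2s²2p¹, S⁺ [Ne]3s²3p³.
Approximate IE_2 values (kJ/mol): K 3052, Mg 1451, Li 7298, C 2353, S 2252.
So the second ionization energies run Mg < S < C < K < Li.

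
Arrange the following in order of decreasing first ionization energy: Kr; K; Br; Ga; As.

K is in period 4, group 1; Ga is in period 4, group 13; As is in period 4, group 15; Br is in period 4, group 17; Kr is in period 4, group 18.
First ionization energy rises across a period (greater Z_eff holds electrons more tightly) and falls down a group (valence electrons are farther from the nucleus).
All lie in period 4, so first ionization energy increases left to right.
So from highest to lowest: Kr > Br > As > Ga > K.

Kr > Br > As > Ga > K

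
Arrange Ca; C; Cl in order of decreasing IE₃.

The third ionization energy removes an electron from the +2 ion. For each element: Ca²⁺ is the bare [Ar] core; C²⁺ still has 2 valence electrons; Cl²⁺ still has 5 valence electrons.
Pulling an electron out of a noble-gas core costs far more than removing a remaining valence electron, so Ca sits at the high end of IE_3.
Valence configurations: C²⁺ [He]2s², Cl²⁺ [Ne]3s²3p³.
Tabulated IE_3 (kJ/mol): Ca 4912, C 4620, Cl 3822.
So the third ionization energies run Cl < C < Ca.

Ca, C, Cl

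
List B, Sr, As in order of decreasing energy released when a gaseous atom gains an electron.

B is in period 2, group 13; As is in period 4, group 15; Sr is in period 5, group 2.
EA tends to increase across a period and decrease down a group, though the pattern is less regular than for IE or radius.
These span different periods and groups, so the two trends combine.
B > Sr: both effects reinforce here, so B is clearly the higher of the two.
As > B: the two effects oppose for this pair; the across-period effect wins (78 vs 27 kJ/mol).
Approximate values (kJ/mol): B 27, As 78, Sr 5.
So from highest to lowest: As > B > Sr.

As > B > Sr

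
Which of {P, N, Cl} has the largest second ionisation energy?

Consider each +1 ion: P⁺ still has 4 valence electrons; N⁺ still has 4 valence electrons; Cl⁺ still has 6 valence electrons.
All are still removing valence electrons, so compare the +1 ions as you would atoms: IE_2 generally rises across a period (higher Z_eff) and falls down a group (larger shell), subject to the usual subshell exceptions.
Valence configurations: P⁺ [Ne]3s²3p², N⁺ [He]2s²2p², Cl⁺ [Ne]3s²3p⁴.
Tabulated IE_2 (kJ/mol): P 1907, N 2856, Cl 2298.
Overall IE_2 order: P < Cl < N.

N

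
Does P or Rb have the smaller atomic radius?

P

Moving right in a period, electrons are added to the same shell under a stronger nuclear pull, so atoms get smaller; moving down, a new shell is opened and atoms get larger.
Neither a single period nor a single group — weigh both effects.
Rb > P: both effects reinforce here, so Rb is clearly the larger of the two.
For reference (pm): P 111, Rb 210.
So P has the smaller atomic radius (P < Rb).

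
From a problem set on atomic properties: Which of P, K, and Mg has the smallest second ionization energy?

IE_2 is the cost of taking one more electron from the +1 cation: P⁺ still has 4 valence electrons; K⁺ is the bare [Ar] core; Mg⁺ still has 1 valence electron.
Core electrons are held far more tightly than valence electrons, so K tops the IE_2 order.
Valence configurations: P⁺ [Ne]3s²3p², Mg⁺ [Ne]3s¹.
The numbers (kJ/mol): P 1907, K 3052, Mg 1451.
So the second ionization energies run Mg < P < K.

Mg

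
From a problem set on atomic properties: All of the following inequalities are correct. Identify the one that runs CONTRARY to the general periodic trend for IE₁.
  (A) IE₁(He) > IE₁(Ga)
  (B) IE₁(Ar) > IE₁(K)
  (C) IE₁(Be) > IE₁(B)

The general trend: IE₁ increases across a period and decreases down a group.
(A) He (period 1, group 18) vs Ga (period 4, group 13): the stated order agrees with the simple trend.
(B) Ar (period 3, group 18) vs K (period 4, group 1): the stated order agrees with the simple trend.
(C) Be (period 2, group 2) vs B (period 2, group 13): the stated order contradicts the simple trend.
The exception is (C): removing B's lone 2p electron is easier than breaking Be's filled 2s².

(C)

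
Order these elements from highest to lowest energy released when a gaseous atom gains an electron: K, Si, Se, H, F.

H is in period 1, group 1; F is in period 2, group 17; Si is in period 3, group 14; K is in period 4, group 1; Se is in period 4, group 16.
Electron affinity generally becomes more exothermic across a period toward the halogens and less exothermic down a group.
Neither a single period nor a single group — weigh both effects.
H > K: they share group 1; the group trend gives H the larger value.
Si > H: the two effects oppose for this pair; the across-period effect wins (134 vs 73 kJ/mol).
Se > Si: the two effects oppose for this pair; the across-period effect wins (195 vs 134 kJ/mol).
F > Se: both effects reinforce here, so F is clearly the higher of the two.
Tabulated electron affinity (kJ/mol): H 73, F 328, Si 134, K 48, Se 195.
So from highest to lowest: F > Se > Si > H > K.

F, Se, Si, H, K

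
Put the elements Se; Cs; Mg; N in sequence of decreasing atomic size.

Cs, Mg, Se, N

Atomic radius shrinks across a period as nuclear charge pulls the same shell inward, and grows down a group as new shells are added.
These span different periods and groups, so the two trends combine.
Se > N: the two effects oppose for this pair; the down-group effect wins (116 vs 71 pm).
Mg > Se: period and group pull opposite ways; the across-period shift dominates (139 vs 116 pm).
Cs > Mg: relative to Mg, both the across-period and down-group shifts push Cs's atomic radius up.
For reference (pm): N 71, Mg 139, Se 116, Cs 232.
So from largest to smallest: Cs > Mg > Se > N.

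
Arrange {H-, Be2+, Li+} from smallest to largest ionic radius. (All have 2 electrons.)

Be2+ < Li+ < H-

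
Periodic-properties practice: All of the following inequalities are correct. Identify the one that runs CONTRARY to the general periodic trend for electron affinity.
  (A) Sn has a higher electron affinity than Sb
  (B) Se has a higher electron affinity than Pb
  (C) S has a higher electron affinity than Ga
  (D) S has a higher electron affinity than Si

(A)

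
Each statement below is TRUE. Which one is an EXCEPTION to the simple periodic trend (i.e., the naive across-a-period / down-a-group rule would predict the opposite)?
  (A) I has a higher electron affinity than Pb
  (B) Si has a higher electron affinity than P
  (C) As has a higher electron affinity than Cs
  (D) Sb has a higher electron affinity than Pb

(B)

The general trend: electron affinity increases across a period and decreases down a group.
(A) I (period 5, group 17) vs Pb (period 6, group 14): the stated order agrees with the simple trend.
(B) Si (period 3, group 14) vs P (period 3, group 15): the stated order contradicts the simple trend.
(C) As (period 4, group 15) vs Cs (period 6, group 1): the stated order agrees with the simple trend.
(D) Sb (period 5, group 15) vs Pb (period 6, group 14): the stated order agrees with the simple trend.
The exception is (B): adding an electron to P's half-filled 3p³ is unfavourable, so Si (3p²) has the more exothermic EA.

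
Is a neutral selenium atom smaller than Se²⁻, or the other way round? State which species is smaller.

Se

Forming Se²⁻ adds 2 electrons to Se. More electron–electron repulsion in the same shell, with unchanged nuclear charge, lets the cloud expand.
An anion is larger than its parent atom: Se²⁻ > Se.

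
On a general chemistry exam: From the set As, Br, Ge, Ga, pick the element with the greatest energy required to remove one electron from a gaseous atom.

IE₁ increases left→right with effective nuclear charge and decreases top→bottom as the valence shell moves farther out.
All lie in period 4, so first ionization energy increases left to right.
The greatest energy required to remove one electron from a gaseous atom among these belongs to Br.

Br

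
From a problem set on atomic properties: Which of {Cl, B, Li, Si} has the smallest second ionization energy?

Si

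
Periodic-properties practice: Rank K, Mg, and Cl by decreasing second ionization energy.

K, Cl, Mg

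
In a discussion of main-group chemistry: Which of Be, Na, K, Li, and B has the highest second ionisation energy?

Consider each +1 ion: Be⁺ still has 1 valence electron; Na⁺ is the bare [Ne] core; K⁺ is the bare [Ar] core; Li⁺ is the bare [He] core; B⁺ still has 2 valence electrons.
Core electrons are held far more tightly than valence electrons, so K, Na and Li top the IE_2 order.
Valence configurations: Be⁺ [He]2s¹, B⁺ [He]2s².
Tabulated IE_2 (kJ/mol): Be 1757, Na 4562, K 3052, Li 7298, B 2427.
Putting it together, IE_2: Be < B < K < Na < Li.

Li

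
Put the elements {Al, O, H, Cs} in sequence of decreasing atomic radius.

Cs > Al > O > H

Radius decreases left→right (rising Z_eff, same n) and increases top→bottom (higher n).
Neither a single period nor a single group — weigh both effects.
O > H: the two effects oppose for this pair; the down-group effect wins (63 vs 32 pm).
Al > O: both effects reinforce here, so Al is clearly the larger of the two.
Cs > Al: both effects reinforce here, so Cs is clearly the larger of the two.
Approximate values (pm): H 32, O 63, Al 126, Cs 232.
So from largest to smallest: Cs > Al > O > H.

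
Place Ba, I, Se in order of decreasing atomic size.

Se is in period 4, group 16; I is in period 5, group 17; Ba is in period 6, group 2.
Radius decreases left→right (rising Z_eff, same n) and increases top→bottom (higher n).
These span different periods and groups, so the two trends combine.
I > Se: the two effects oppose for this pair; the down-group effect wins (133 vs 116 pm).
Ba > I: both effects reinforce here, so Ba is clearly the larger of the two.
Approximate values (pm): Se 116, I 133, Ba 196.
So from largest to smallest: Ba > I > Se.

Ba > I > Se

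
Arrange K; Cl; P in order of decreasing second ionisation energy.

K, Cl, P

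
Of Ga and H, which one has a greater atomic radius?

Ga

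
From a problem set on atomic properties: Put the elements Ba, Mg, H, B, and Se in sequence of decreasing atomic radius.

H is in period 1, group 1; B is in period 2, group 13; Mg is in period 3, group 2; Se is in period 4, group 16; Ba is in period 6, group 2.
Moving right in a period, electrons are added to the same shell under a stronger nuclear pull, so atoms get smaller; moving down, a new shell is opened and atoms get larger.
These span different periods and groups, so the two trends combine.
B > H: the two effects oppose for this pair; the down-group effect wins (85 vs 32 pm).
Se > B: period and group pull opposite ways; the down-group shift dominates (116 vs 85 pm).
Mg > Se: the two effects oppose for this pair; the across-period effect wins (139 vs 116 pm).
Ba > Mg: Ba sits below Mg in group 2, so the down-group effect alone puts Ba larger.
Approximate values (pm): H 32, B 85, Mg 139, Se 116, Ba 196.
So from largest to smallest: Ba > Mg > Se > B > H.

Ba > Mg > Se > B > H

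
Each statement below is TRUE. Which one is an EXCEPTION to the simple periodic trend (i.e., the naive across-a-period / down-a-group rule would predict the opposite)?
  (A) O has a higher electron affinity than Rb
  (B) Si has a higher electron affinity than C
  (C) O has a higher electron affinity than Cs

(B)

The general trend: electron affinity increases across a period and decreases down a group.
(A) O (period 2, group 16) vs Rb (period 5, group 1): the stated order agrees with the simple trend.
(B) Si (period 3, group 14) vs C (period 2, group 14): the stated order contradicts the simple trend.
(C) O (period 2, group 16) vs Cs (period 6, group 1): the stated order agrees with the simple trend.
The exception is (B): Si's larger, more diffuse 3p orbitals accept an added electron slightly more readily than C's compact 2p.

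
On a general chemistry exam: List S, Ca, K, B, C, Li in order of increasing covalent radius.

Li is in period 2, group 1; B is in period 2, group 13; C is in period 2, group 14; S is in period 3, group 16; K is in period 4, group 1; Ca is in period 4, group 2.
Moving right in a period, electrons are added to the same shell under a stronger nuclear pull, so atoms get smaller; moving down, a new shell is opened and atoms get larger.
Here both period and group differ, so the two effects have to be weighed against each other.
B > C: both are in period 2; the period trend gives B the larger value.
S > B: period and group pull opposite ways; the down-group shift dominates (103 vs 85 pm).
Li > S: period and group pull opposite ways; the across-period shift dominates (133 vs 103 pm).
Ca > Li: the two effects oppose for this pair; the down-group effect wins (171 vs 133 pm).
K > Ca: K lies to the left of Ca in period 4, so the across-period effect alone puts K larger.
Tabulated atomic radius (pm): Li 133, B 85, C 75, S 103, K 196, Ca 171.
So from smallest to largest: C < B < S < Li < Ca < K.

C, B, S, Li, Ca, K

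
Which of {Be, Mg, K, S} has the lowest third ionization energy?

S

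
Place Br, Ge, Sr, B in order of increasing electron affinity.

Sr, B, Ge, Br

B is in period 2, group 13; Ge is in period 4, group 14; Br is in period 4, group 17; Sr is in period 5, group 2.
EA tends to increase across a period and decrease down a group, though the pattern is less regular than for IE or radius.
Neither a single period nor a single group — weigh both effects.
B > Sr: both effects reinforce here, so B is clearly the higher of the two.
Ge > B: period and group pull opposite ways; the across-period shift dominates (119 vs 27 kJ/mol).
Br > Ge: Br lies to the right of Ge in period 4, so the across-period effect alone puts Br higher.
Tabulated electron affinity (kJ/mol): B 27, Ge 119, Br 325, Sr 5.
So from lowest to highest: Sr < B < Ge < Br.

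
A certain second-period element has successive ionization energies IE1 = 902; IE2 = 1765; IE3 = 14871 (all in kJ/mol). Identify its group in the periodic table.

Look for the largest jump between consecutive ionization energies: IE3/IE2 ≈ 8.4, far larger than any earlier ratio.
That jump marks the point where a core electron is being removed. So the atom has 2 valence electrons.
A main-group element with 2 valence electrons is in group 2.

Group 2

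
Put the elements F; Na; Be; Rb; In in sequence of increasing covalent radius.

F, Be, In, Na, Rb

Be is in period 2, group 2; F is in period 2, group 17; Na is in period 3, group 1; Rb is in period 5, group 1; In is in period 5, group 13.
Moving right in a period, electrons are added to the same shell under a stronger nuclear pull, so atoms get smaller; moving down, a new shell is opened and atoms get larger.
Here both period and group differ, so the two effects have to be weighed against each other.
Be > F: Be lies to the left of F in period 2, so the across-period effect alone puts Be larger.
In > Be: period and group pull opposite ways; the down-group shift dominates (142 vs 102 pm).
Na > In: period and group pull opposite ways; the across-period shift dominates (155 vs 142 pm).
Rb > Na: they share group 1; the group trend gives Rb the larger value.
Tabulated atomic radius (pm): Be 102, F 64, Na 155, Rb 210, In 142.
So from smallest to largest: F < Be < In < Na < Rb.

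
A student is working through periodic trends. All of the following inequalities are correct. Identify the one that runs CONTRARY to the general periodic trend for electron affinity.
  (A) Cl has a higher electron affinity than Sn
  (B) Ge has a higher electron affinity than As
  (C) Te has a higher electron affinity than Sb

(B)

The general trend: electron affinity increases across a period and decreases down a group.
(A) Cl (period 3, group 17) vs Sn (period 5, group 14): the stated order agrees with the simple trend.
(B) Ge (period 4, group 14) vs As (period 4, group 15): the stated order contradicts the simple trend.
(C) Te (period 5, group 16) vs Sb (period 5, group 15): the stated order agrees with the simple trend.
The exception is (B): adding an electron to As's half-filled 4p³ is unfavourable, so Ge (4p²) has the more exothermic EA.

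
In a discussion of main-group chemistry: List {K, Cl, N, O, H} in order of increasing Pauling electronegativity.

K < H < N < Cl < O

H is in period 1, group 1; N is in period 2, group 15; O is in period 2, group 16; Cl is in period 3, group 17; K is in period 4, group 1.
EN rises left→right (higher Z_eff, smaller atoms) and falls top→bottom (larger, more shielded atoms).
These span different periods and groups, so the two trends combine.
H > K: they share group 1; the group trend gives H the larger value.
N > H: period and group pull opposite ways; the across-period shift dominates (3.04 vs 2.20).
Cl > N: the two effects oppose for this pair; the across-period effect wins (3.16 vs 3.04).
O > Cl: period and group pull opposite ways; the down-group shift dominates (3.44 vs 3.16).
For reference (Pauling): H 2.20, N 3.04, O 3.44, Cl 3.16, K 0.82.
So from lowest to highest: K < H < N < Cl < O.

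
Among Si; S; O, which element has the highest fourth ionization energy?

The fourth ionization energy removes an electron from the +3 ion. For each element: Si³⁺ still has 1 valence electron; S³⁺ still has 3 valence electrons; O³⁺ still has 3 valence electrons.
All are still removing valence electrons, so compare the +3 ions as you would atoms: IE_4 generally rises across a period (higher Z_eff) and falls down a group (larger shell), subject to the usual subshell exceptions.
Valence configurations: Si³⁺ [Ne]3s¹, S³⁺ [Ne]3s²3p¹, O³⁺ [He]2s²2p¹.
Approximate IE_4 values (kJ/mol): Si 4356, S 4556, O 7469.
Hence IE_4: Si < S < O.

O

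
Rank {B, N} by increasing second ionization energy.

IE_2 is the cost of taking one more electron from the +1 cation: B⁺ still has 2 valence electrons; N⁺ still has 4 valence electrons.
All are still removing valence electrons, so compare the +1 ions as you would atoms: IE_2 generally rises across a period (higher Z_eff) and falls down a group (larger shell), subject to the usual subshell exceptions.
Valence configurations: B⁺ [He]2s², N⁺ [He]2s²2p².
Tabulated IE_2 (kJ/mol): B 2427, N 2856.
Overall IE_2 order: B < N.

B, N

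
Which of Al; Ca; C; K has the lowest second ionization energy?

After 1 electron has been removed, what remains? Al⁺ still has 2 valence electrons; Ca⁺ still has 1 valence electron; C⁺ still has 3 valence electrons; K⁺ is the bare [Ar] core.
Core electrons are held far more tightly than valence electrons, so K tops the IE_2 order.
Valence configurations: Al⁺ [Ne]3s², Ca⁺ [Ar]4s¹, C⁺ [He]2s²2p¹.
The numbers (kJ/mol): Al 1817, Ca 1145, C 2353, K 3052.
Hence IE_2: Ca < Al < C < K.

Ca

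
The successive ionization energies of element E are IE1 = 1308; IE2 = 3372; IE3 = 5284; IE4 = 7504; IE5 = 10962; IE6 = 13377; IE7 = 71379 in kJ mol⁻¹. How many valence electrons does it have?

Look for the largest jump between consecutive ionization energies: IE7/IE6 ≈ 5.3, far larger than any earlier ratio.
That jump marks the point where a core electron is being removed. So the atom has 6 valence electrons.

6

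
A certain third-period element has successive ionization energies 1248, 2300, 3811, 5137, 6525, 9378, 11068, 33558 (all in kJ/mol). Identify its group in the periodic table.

Group 17

Look for the largest jump between consecutive ionization energies: IE8/IE7 ≈ 3.0, far larger than any earlier ratio.
That jump marks the point where a core electron is being removed. So the atom has 7 valence electrons.
A main-group element with 7 valence electrons is in group 17.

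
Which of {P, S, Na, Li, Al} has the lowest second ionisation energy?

Al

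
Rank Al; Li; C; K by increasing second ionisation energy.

Consider each +1 ion: Al⁺ still has 2 valence electrons; Li⁺ is the bare [He] core; C⁺ still has 3 valence electrons; K⁺ is the bare [Ar] core.
Core electrons are held far more tightly than valence electrons, so K and Li top the IE_2 order.
Valence configurations: Al⁺ [Ne]3s², C⁺ [He]2s²2p¹.
The numbers (kJ/mol): Al 1817, Li 7298, C 2353, K 3052.
Overall IE_2 order: Al < C < K < Li.

Al < C < K < Li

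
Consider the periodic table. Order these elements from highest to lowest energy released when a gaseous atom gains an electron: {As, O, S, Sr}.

S, O, As, Sr

O is in period 2, group 16; S is in period 3, group 16; As is in period 4, group 15; Sr is in period 5, group 2.
Atoms with high Z_eff and room in the valence shell (especially the halogens) have the most exothermic electron affinities.
Here both period and group differ, so the two effects have to be weighed against each other.
As > Sr: relative to Sr, both the across-period and down-group shifts push As's electron affinity up.
O > As: both effects reinforce here, so O is clearly the higher of the two.
S > O: this pair runs against the simple trend — see the exception note.
Note the exception: S has a higher electron affinity than O, contrary to the simple trend — the compact 2p subshell of O repels the added electron more than S's larger 3p does.
Tabulated electron affinity (kJ/mol): O 141, S 200, As 78, Sr 5.
So from highest to lowest: S > O > As > Sr.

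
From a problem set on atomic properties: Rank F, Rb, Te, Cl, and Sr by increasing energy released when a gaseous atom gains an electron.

F is in period 2, group 17; Cl is in period 3, group 17; Rb is in period 5, group 1; Sr is in period 5, group 2; Te is in period 5, group 16.
Electron affinity generally becomes more exothermic across a period toward the halogens and less exothermic down a group.
Here both period and group differ, so the two effects have to be weighed against each other.
Rb > Sr: this pair runs against the simple trend — see the exception note.
Te > Rb: Te lies to the right of Rb in period 5, so the across-period effect alone puts Te higher.
F > Te: both effects reinforce here, so F is clearly the higher of the two.
Cl > F: this pair runs against the simple trend — see the exception note.
Note the exception: Rb has a higher electron affinity than Sr, contrary to the simple trend — adding an electron to Sr (ns²) has to open a new, higher-energy np subshell, which is unfavourable.
Note the exception: Cl has a higher electron affinity than F, contrary to the simple trend — F's small 2p subshell makes the incoming electron feel strong e⁻–e⁻ repulsion, so Cl actually releases more energy on gaining an electron.
For reference (kJ/mol): F 328, Cl 349, Rb 47, Sr 5, Te 190.
So from lowest to highest: Sr < Rb < Te < F < Cl.

Sr < Rb < Te < F < Cl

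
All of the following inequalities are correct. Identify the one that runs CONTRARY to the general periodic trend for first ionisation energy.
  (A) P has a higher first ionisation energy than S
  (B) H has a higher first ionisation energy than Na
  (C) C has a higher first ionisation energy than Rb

(A)

The general trend: first ionisation energy increases across a period and decreases down a group.
(A) P (period 3, group 15) vs S (period 3, group 16): the stated order contradicts the simple trend.
(B) H (period 1, group 1) vs Na (period 3, group 1): the stated order agrees with the simple trend.
(C) C (period 2, group 14) vs Rb (period 5, group 1): the stated order agrees with the simple trend.
The exception is (A): S (3p⁴) ionizes more easily than half-filled P (3p³) because the paired 3p electron in S is pushed out by e⁻–e⁻ repulsion.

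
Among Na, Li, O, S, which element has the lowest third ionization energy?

S

After 2 electrons have been removed, what remains? Na²⁺ is already 1 electron into the core; Li²⁺ is already 1 electron into the core; O²⁺ still has 4 valence electrons; S²⁺ still has 4 valence electrons.
Breaking into a closed-shell core is much more expensive than removing a leftover valence electron — Na and Li have the largest IE_3 here.
Valence configurations: O²⁺ [He]2s²2p², S²⁺ [Ne]3s²3p².
The numbers (kJ/mol): Na 6910, Li 11815, O 5300, S 3357.
Hence IE_3: S < O < Na < Li.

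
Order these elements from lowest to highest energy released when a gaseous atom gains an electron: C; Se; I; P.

P < C < Se < I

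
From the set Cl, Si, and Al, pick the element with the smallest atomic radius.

Al is in period 3, group 13; Si is in period 3, group 14; Cl is in period 3, group 17.
Moving right in a period, electrons are added to the same shell under a stronger nuclear pull, so atoms get smaller; moving down, a new shell is opened and atoms get larger.
All lie in period 3, so atomic radius increases right to left.
The smallest atomic radius among these belongs to Cl.

Cl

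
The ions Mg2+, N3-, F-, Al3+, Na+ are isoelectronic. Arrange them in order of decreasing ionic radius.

N3- > F- > Na+ > Mg2+ > Al3+

All of these have 10 electrons, so size is governed by nuclear charge alone: the more protons, the stronger the pull on the same electron cloud, and the smaller the ion.
Nuclear charges: Al3+ (Z=13), Mg2+ (Z=12), Na+ (Z=11), F- (Z=9), N3- (Z=7).
Largest to smallest: N3- > F- > Na+ > Mg2+ > Al3+.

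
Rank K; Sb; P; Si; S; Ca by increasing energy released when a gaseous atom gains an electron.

Si is in period 3, group 14; P is in period 3, group 15; S is in period 3, group 16; K is in period 4, group 1; Ca is in period 4, group 2; Sb is in period 5, group 15.
Adding an electron releases more energy for atoms nearer the top right (short of the noble gases).
Here both period and group differ, so the two effects have to be weighed against each other.
K > Ca: this pair runs against the simple trend — see the exception note.
P > K: both effects reinforce here, so P is clearly the higher of the two.
Sb > P: this pair runs against the simple trend — see the exception note.
Si > Sb: the two effects oppose for this pair; the down-group effect wins (134 vs 103 kJ/mol).
S > Si: S lies to the right of Si in period 3, so the across-period effect alone puts S higher.
Note the exception: K has a higher electron affinity than Ca, contrary to the simple trend — adding an electron to Ca (ns²) has to open a new, higher-energy np subshell, which is unfavourable.
Note the exception: Sb has a higher electron affinity than P, contrary to the simple trend — both are half-filled np³, but the pairing/repulsion penalty for the added electron shrinks as the p orbitals become larger and more diffuse down the group, and for Sb that outweighs the weaker nuclear attraction.
Note the exception: Si has a higher electron affinity than P, contrary to the simple trend — adding an electron to P's half-filled 3p³ is unfavourable, so Si (3p²) has the more exothermic EA.
Tabulated electron affinity (kJ/mol): Si 134, P 72, S 200, K 48, Ca 2, Sb 103.
So from lowest to highest: Ca < K < P < Sb < Si < S.

Ca, K, P, Sb, Si, S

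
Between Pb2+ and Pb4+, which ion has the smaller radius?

Pb4+

Both ions have Z = 82 protons, but Pb4+ has lost more electrons, so its remaining electrons feel a larger effective nuclear charge per electron and are pulled in more tightly.
Higher positive charge → smaller ion, so Pb2+ > Pb4+.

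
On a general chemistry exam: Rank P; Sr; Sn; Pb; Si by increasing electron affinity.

Sr < Pb < P < Sn < Si

Si is in period 3, group 14; P is in period 3, group 15; Sr is in period 5, group 2; Sn is in period 5, group 14; Pb is in period 6, group 14.
Electron affinity generally becomes more exothermic across a period toward the halogens and less exothermic down a group.
Here both period and group differ, so the two effects have to be weighed against each other.
Pb > Sr: period and group pull opposite ways; the across-period shift dominates (35 vs 5 kJ/mol).
P > Pb: relative to Pb, both the across-period and down-group shifts push P's electron affinity up.
Sn > P: this pair runs against the simple trend — see the exception note.
Si > Sn: they share group 14; the group trend gives Si the larger value.
Note the exception: Sn has a higher electron affinity than P, contrary to the simple trend — adding an electron to P's half-filled np³ subshell costs electron-pairing energy.
Note the exception: Si has a higher electron affinity than P, contrary to the simple trend — adding an electron to P's half-filled 3p³ is unfavourable, so Si (3p²) has the more exothermic EA.
Tabulated electron affinity (kJ/mol): Si 134, P 72, Sr 5, Sn 107, Pb 35.
So from lowest to highest: Sr < Pb < P < Sn < Si.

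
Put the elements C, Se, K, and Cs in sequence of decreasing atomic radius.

C is in period 2, group 14; K is in period 4, group 1; Se is in period 4, group 16; Cs is in period 6, group 1.
Across a period the added protons contract the valence shell; down a group each new principal shell makes the atom larger.
These span different periods and groups, so the two trends combine.
Se > C: the two effects oppose for this pair; the down-group effect wins (116 vs 75 pm).
K > Se: K lies to the left of Se in period 4, so the across-period effect alone puts K larger.
Cs > K: they share group 1; the group trend gives Cs the larger value.
Approximate values (pm): C 75, K 196, Se 116, Cs 232.
So from largest to smallest: Cs > K > Se > C.

Cs, K, Se, C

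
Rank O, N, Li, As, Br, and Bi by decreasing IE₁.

N, O, Br, As, Bi, Li

Across a period the outer electron is held more tightly (higher IE₁); down a group it sits in a higher shell, more shielded, and comes off more easily.
Neither a single period nor a single group — weigh both effects.
Bi > Li: period and group pull opposite ways; the across-period shift dominates (703 vs 520 kJ/mol).
As > Bi: As sits above Bi in group 15, so the down-group effect alone puts As higher.
Br > As: Br lies to the right of As in period 4, so the across-period effect alone puts Br higher.
O > Br: period and group pull opposite ways; the down-group shift dominates (1314 vs 1140 kJ/mol).
N > O: this pair runs against the simple trend — see the exception note.
Note the exception: N has a higher first ionization energy than O, contrary to the simple trend — pairing an electron in O's 2p⁴ costs repulsion energy, so O ionizes more easily than half-filled N (2p³).
Approximate values (kJ/mol): Li 520, N 1402, O 1314, As 947, Br 1140, Bi 703.
So from highest to lowest: N > O > Br > As > Bi > Li.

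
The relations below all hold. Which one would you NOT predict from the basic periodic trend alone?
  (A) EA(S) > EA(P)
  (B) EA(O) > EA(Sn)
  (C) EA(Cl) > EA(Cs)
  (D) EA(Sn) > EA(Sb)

(D)

The general trend: electron affinity increases across a period and decreases down a group.
(A) S (period 3, group 16) vs P (period 3, group 15): the stated order agrees with the simple trend.
(B) O (period 2, group 16) vs Sn (period 5, group 14): the stated order agrees with the simple trend.
(C) Cl (period 3, group 17) vs Cs (period 6, group 1): the stated order agrees with the simple trend.
(D) Sn (period 5, group 14) vs Sb (period 5, group 15): the stated order contradicts the simple trend.
The exception is (D): adding an electron to Sb's half-filled 5p³ is unfavourable, so Sn has the more exothermic EA.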